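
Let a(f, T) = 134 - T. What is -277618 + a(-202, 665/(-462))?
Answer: -18313849/66 ≈ -2.7748e+5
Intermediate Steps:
-277618 + a(-202, 665/(-462)) = -277618 + (134 - 665/(-462)) = -277618 + (134 - 665*(-1)/462) = -277618 + (134 - 1*(-95/66)) = -277618 + (134 + 95/66) = -277618 + 8939/66 = -18313849/66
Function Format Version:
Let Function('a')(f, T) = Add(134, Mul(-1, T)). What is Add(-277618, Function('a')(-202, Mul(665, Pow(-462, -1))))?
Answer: Rational(-18313849, 66) ≈ -2.7748e+5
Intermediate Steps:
Add(-277618, Function('a')(-202, Mul(665, Pow(-462, -1)))) = Add(-277618, Add(134, Mul(-1, Mul(665, Pow(-462, -1))))) = Add(-277618, Add(134, Mul(-1, Mul(665, Rational(-1, 462))))) = Add(-277618, Add(134, Mul(-1, Rational(-95, 66)))) = Add(-277618, Add(134, Rational(95, 66))) = Add(-277618, Rational(8939, 66)) = Rational(-18313849, 66)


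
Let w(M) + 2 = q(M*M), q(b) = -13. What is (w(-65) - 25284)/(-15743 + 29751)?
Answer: -25299/14008 ≈ -1.8060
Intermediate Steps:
w(M) = -15 (w(M) = -2 - 13 = -15)
(w(-65) - 25284)/(-15743 + 29751) = (-15 - 25284)/(-15743 + 29751) = -25299/14008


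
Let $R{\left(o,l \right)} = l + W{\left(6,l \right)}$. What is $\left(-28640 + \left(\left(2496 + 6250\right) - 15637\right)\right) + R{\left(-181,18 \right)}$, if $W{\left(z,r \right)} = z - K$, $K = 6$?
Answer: $-35513$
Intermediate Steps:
$W{\left(z,r \right)} = -6 + z$ ($W{\left(z,r \right)} = z - 6 = -6 + z$)
$R{\left(o,l \right)} = l$ ($R{\left(o,l \right)} = l + \left(-6 + 6\right) = l + 0 = l$)
$\left(-28640 + \left(\left(2496 + 6250\right) - 15637\right)\right) + R{\left(-181,18 \right)} = \left(-28640 + \left(\left(2496 + 6250\right) - 15637\right)\right) + 18 = \left(-28640 + \left(8746 - 15637\right)\right) + 18 = \left(-28640 - 6891\right) + 18 = -35531 + 18 = -35513$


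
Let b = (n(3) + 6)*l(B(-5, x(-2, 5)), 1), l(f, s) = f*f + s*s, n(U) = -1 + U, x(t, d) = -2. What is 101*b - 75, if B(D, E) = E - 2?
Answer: 13661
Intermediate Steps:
B(D, E) = -2 + E
l(f, s) = f² + s²
b = 136 (b = ((-1 + 3) + 6)*((-2 - 2)² + 1²) = (2 + 6)*((-4)² + 1) = 8*(16 + 1) = 8*17 = 136)
101*b - 75 = 101*136 - 75 = 13736 - 75 = 13661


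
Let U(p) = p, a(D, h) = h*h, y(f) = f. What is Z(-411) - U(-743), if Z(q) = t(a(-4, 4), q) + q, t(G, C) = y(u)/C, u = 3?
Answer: 45483/137 ≈ 331.99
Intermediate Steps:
a(D, h) = h²
t(G, C) = 3/C
Z(q) = q + 3/q (Z(q) = 3/q + q = q + 3/q)
Z(-411) - U(-743) = (-411 + 3/(-411)) - 1*(-743) = (-411 + 3*(-1/411)) + 743 = (-411 - 1/137) + 743 = -56308/137 + 743 = 45483/137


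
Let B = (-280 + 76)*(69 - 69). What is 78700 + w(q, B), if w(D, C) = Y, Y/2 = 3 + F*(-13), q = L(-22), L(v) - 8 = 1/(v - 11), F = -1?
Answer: 78732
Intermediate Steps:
B = 0 (B = -204*0 = 0)
L(v) = 8 + 1/(-11 + v) (L(v) = 8 + 1/(v - 11) = 8 + 1/(-11 + v))
q = 263/33 (q = (-87 + 8*(-22))/(-11 - 22) = (-87 - 176)/(-33) = -1/33*(-263) = 263/33 ≈ 7.9697)
Y = 32 (Y = 2*(3 - 1*(-13)) = 2*(3 + 13) = 2*16 = 32)
w(D, C) = 32
78700 + w(q, B) = 78700 + 32 = 78732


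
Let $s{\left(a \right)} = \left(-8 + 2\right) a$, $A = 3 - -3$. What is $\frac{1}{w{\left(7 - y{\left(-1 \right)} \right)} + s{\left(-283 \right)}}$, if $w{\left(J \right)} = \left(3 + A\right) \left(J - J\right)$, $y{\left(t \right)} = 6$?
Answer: $\frac{1}{1698} \approx 0.00058893$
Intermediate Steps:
$A = 6$ ($A = 3 + 3 = 6$)
$s{\left(a \right)} = - 6 a$
$w{\left(J \right)} = 0$ ($w{\left(J \right)} = \left(3 + 6\right) \left(J - J\right) = 9 \cdot 0 = 0$)
$\frac{1}{w{\left(7 - y{\left(-1 \right)} \right)} + s{\left(-283 \right)}} = \frac{1}{0 - -1698} = \frac{1}{0 + 1698} = \frac{1}{1698}$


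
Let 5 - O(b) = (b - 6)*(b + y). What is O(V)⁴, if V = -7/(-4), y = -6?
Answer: 1908029761/65536 ≈ 29114.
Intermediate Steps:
V = 7/4 (V = -7*(-¼) = 7/4 ≈ 1.7500)
O(b) = 5 - (-6 + b)² (O(b) = 5 - (b - 6)*(b - 6) = 5 - (-6 + b)*(-6 + b) = 5 - (-6 + b)²)
O(V)⁴ = (-31 - (7/4)² + 12*(7/4))⁴ = (-31 - 1*49/16 + 21)⁴ = (-31 - 49/16 + 21)⁴ = (-209/16)⁴ = 1908029761/65536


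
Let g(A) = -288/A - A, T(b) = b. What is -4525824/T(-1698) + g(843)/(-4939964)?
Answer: 1047071991085793/392840757172 ≈ 2665.4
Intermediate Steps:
g(A) = -A - 288/A
-4525824/T(-1698) + g(843)/(-4939964) = -4525824/(-1698) + (-1*843 - 288/843)/(-4939964) = -4525824*(-1/1698) + (-843 - 288*1/843)*(-1/4939964) = 754304/283 + (-843 - 96/281)*(-1/4939964) = 754304/283 - 236979/281*(-1/4939964) = 754304/283 + 236979/1388129884 = 1047071991085793/392840757172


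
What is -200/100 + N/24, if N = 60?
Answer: ½ ≈ 0.50000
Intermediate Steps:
-200/100 + N/24 = -200/100 + 60/24 = -200*1/100 + 60*(1/24) = -2 + 5/2 = ½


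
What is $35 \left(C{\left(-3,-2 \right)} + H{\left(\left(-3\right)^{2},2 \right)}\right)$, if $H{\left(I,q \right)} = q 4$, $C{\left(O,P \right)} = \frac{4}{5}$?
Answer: $308$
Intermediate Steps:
$C{\left(O,P \right)} = \frac{4}{5}$ ($C{\left(O,P \right)} = 4 \cdot \frac{1}{5} = \frac{4}{5}$)
$H{\left(I,q \right)} = 4 q$
$35 \left(C{\left(-3,-2 \right)} + H{\left(\left(-3\right)^{2},2 \right)}\right) = 35 \left(\frac{4}{5} + 4 \cdot 2\right) = 35 \left(\frac{4}{5} + 8\right) = 35 \cdot \frac{44}{5} = 308$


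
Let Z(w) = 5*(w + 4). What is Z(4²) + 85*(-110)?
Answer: -9250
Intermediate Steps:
Z(w) = 20 + 5*w (Z(w) = 5*(4 + w) = 20 + 5*w)
Z(4²) + 85*(-110) = (20 + 5*4²) + 85*(-110) = (20 + 5*16) - 9350 = (20 + 80) - 9350 = 100 - 9350 = -9250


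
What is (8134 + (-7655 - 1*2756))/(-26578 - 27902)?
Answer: 759/18160 ≈ 0.041795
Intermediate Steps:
(8134 + (-7655 - 1*2756))/(-26578 - 27902) = (8134 + (-7655 - 2756))/(-54480) = (8134 - 10411)*(-1/54480) = -2277*(-1/54480) = 759/18160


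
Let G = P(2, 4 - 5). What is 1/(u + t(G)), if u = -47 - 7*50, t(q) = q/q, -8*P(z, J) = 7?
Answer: -1/396 ≈ -0.0025253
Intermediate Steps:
P(z, J) = -7/8 (P(z, J) = -1/8*7 = -7/8)
G = -7/8 ≈ -0.87500
t(q) = 1
u = -397 (u = -47 - 350 = -397)
1/(u + t(G)) = 1/(-397 + 1) = 1/(-396) = -1/396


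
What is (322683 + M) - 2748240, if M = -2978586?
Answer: -5404143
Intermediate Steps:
(322683 + M) - 2748240 = (322683 - 2978586) - 2748240 = -2655903 - 2748240 = -5404143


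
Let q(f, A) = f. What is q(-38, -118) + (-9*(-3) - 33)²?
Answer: -2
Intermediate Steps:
q(-38, -118) + (-9*(-3) - 33)² = -38 + (-9*(-3) - 33)² = -38 + (27 - 33)² = -38 + (-6)² = -38 + 36 = -2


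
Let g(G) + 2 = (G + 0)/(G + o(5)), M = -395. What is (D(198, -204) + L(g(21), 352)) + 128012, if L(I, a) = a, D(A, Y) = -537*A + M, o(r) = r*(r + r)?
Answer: 21643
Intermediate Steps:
o(r) = 2*r² (o(r) = r*(2*r) = 2*r²)
g(G) = -2 + G/(50 + G) (g(G) = -2 + (G + 0)/(G + 2*5²) = -2 + G/(G + 2*25) = -2 + G/(G + 50) = -2 + G/(50 + G))
D(A, Y) = -395 - 537*A (D(A, Y) = -537*A - 395 = -395 - 537*A)
(D(198, -204) + L(g(21), 352)) + 128012 = ((-395 - 537*198) + 352) + 128012 = ((-395 - 106326) + 352) + 128012 = (-106721 + 352) + 128012 = -106369 + 128012 = 21643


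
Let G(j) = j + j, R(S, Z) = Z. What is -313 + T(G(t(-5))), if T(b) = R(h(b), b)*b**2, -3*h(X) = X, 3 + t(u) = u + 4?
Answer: -825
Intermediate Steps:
t(u) = 1 + u (t(u) = -3 + (u + 4) = -3 + (4 + u) = 1 + u)
h(X) = -X/3
G(j) = 2*j
T(b) = b**3 (T(b) = b*b**2 = b**3)
-313 + T(G(t(-5))) = -313 + (2*(1 - 5))**3 = -313 + (2*(-4))**3 = -313 + (-8)**3 = -313 - 512 = -825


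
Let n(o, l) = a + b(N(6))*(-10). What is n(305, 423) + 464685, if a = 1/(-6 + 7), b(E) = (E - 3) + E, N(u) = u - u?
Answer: 464716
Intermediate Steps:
N(u) = 0
b(E) = -3 + 2*E (b(E) = (-3 + E) + E = -3 + 2*E)
a = 1 (a = 1/1 = 1)
n(o, l) = 31 (n(o, l) = 1 + (-3 + 2*0)*(-10) = 1 + (-3 + 0)*(-10) = 1 - 3*(-10) = 1 + 30 = 31)
n(305, 423) + 464685 = 31 + 464685 = 464716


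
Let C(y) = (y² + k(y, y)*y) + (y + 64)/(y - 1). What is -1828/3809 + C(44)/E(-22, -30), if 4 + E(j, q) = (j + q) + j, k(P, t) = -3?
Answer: -11615932/491361 ≈ -23.640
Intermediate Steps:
E(j, q) = -4 + q + 2*j (E(j, q) = -4 + ((j + q) + j) = -4 + (q + 2*j) = -4 + q + 2*j)
C(y) = y² - 3*y + (64 + y)/(-1 + y) (C(y) = (y² - 3*y) + (y + 64)/(y - 1) = (y² - 3*y) + (64 + y)/(-1 + y) = y² - 3*y + (64 + y)/(-1 + y))
-1828/3809 + C(44)/E(-22, -30) = -1828/3809 + ((64 + 44³ - 4*44² + 4*44)/(-1 + 44))/(-4 - 30 + 2*(-22)) = -1828*1/3809 + ((64 + 85184 - 4*1936 + 176)/43)/(-4 - 30 - 44) = -1828/3809 + ((64 + 85184 - 7744 + 176)/43)/(-78) = -1828/3809 + ((1/43)*77680)*(-1/78) = -1828/3809 + (77680/43)*(-1/78) = -1828/3809 - 38840/1677 = -11615932/491361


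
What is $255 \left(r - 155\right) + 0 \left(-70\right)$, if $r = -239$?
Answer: $-100470$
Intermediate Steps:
$255 \left(r - 155\right) + 0 \left(-70\right) = 255 \left(-239 - 155\right) + 0 \left(-70\right) = 255 \left(-239 - 155\right) + 0 = 255 \left(-394\right) + 0 = -100470 + 0 = -100470$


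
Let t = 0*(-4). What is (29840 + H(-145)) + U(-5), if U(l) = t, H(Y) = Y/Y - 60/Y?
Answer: 865401/29 ≈ 29841.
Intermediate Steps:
H(Y) = 1 - 60/Y
t = 0
U(l) = 0
(29840 + H(-145)) + U(-5) = (29840 + (-60 - 145)/(-145)) + 0 = (29840 - 1/145*(-205)) + 0 = (29840 + 41/29) + 0 = 865401/29 + 0 = 865401/29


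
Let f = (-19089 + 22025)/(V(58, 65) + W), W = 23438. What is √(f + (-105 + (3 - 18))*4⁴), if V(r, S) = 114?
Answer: I*√4160208398/368 ≈ 175.27*I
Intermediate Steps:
f = 367/2944 (f = (-19089 + 22025)/(114 + 23438) = 2936/23552 = 2936*(1/23552) = 367/2944 ≈ 0.12466)
√(f + (-105 + (3 - 18))*4⁴) = √(367/2944 + (-105 + (3 - 18))*4⁴) = √(367/2944 + (-105 - 15)*256) = √(367/2944 - 120*256) = √(367/2944 - 30720) = √(-90439313/2944) = I*√4160208398/368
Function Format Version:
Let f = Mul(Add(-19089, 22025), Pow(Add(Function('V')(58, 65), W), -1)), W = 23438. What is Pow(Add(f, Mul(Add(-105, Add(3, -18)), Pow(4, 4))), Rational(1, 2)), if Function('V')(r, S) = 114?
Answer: Mul(Rational(1, 368), I, Pow(4160208398, Rational(1, 2))) ≈ Mul(175.27, I)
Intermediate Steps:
f = Rational(367, 2944) (f = Mul(Add(-19089, 22025), Pow(Add(114, 23438), -1)) = Mul(2936, Pow(23552, -1)) = Mul(2936, Rational(1, 23552)) = Rational(367, 2944) ≈ 0.12466)
Pow(Add(f, Mul(Add(-105, Add(3, -18)), Pow(4, 4))), Rational(1, 2)) = Pow(Add(Rational(367, 2944), Mul(Add(-105, Add(3, -18)), Pow(4, 4))), Rational(1, 2)) = Pow(Add(Rational(367, 2944), Mul(Add(-105, -15), 256)), Rational(1, 2)) = Pow(Add(Rational(367, 2944), Mul(-120, 256)), Rational(1, 2)) = Pow(Add(Rational(367, 2944), -30720), Rational(1, 2)) = Pow(Rational(-90439313, 2944), Rational(1, 2)) = Mul(Rational(1, 368), I, Pow(4160208398, Rational(1, 2)))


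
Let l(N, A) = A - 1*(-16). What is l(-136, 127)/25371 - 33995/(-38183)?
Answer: 867947314/968740893 ≈ 0.89595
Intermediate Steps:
l(N, A) = 16 + A (l(N, A) = A + 16 = 16 + A)
l(-136, 127)/25371 - 33995/(-38183) = (16 + 127)/25371 - 33995/(-38183) = 143*(1/25371) - 33995*(-1/38183) = 143/25371 + 33995/38183 = 867947314/968740893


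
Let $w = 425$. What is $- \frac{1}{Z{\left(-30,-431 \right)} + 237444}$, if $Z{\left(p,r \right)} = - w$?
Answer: $- \frac{1}{237019} \approx -4.2191 \cdot 10^{-6}$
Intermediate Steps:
$Z{\left(p,r \right)} = -425$ ($Z{\left(p,r \right)} = \left(-1\right) 425 = -425$)
$- \frac{1}{Z{\left(-30,-431 \right)} + 237444} = - \frac{1}{-425 + 237444} = - \frac{1}{237019}$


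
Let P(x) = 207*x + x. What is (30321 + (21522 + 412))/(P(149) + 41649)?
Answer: 52255/72641 ≈ 0.71936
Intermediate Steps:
P(x) = 208*x
(30321 + (21522 + 412))/(P(149) + 41649) = (30321 + (21522 + 412))/(208*149 + 41649) = (30321 + 21934)/(30992 + 41649) = 52255/72641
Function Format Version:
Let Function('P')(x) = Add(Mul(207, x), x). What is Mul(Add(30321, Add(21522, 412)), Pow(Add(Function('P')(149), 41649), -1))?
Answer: Rational(52255, 72641) ≈ 0.71936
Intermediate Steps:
Function('P')(x) = Mul(208, x)
Mul(Add(30321, Add(21522, 412)), Pow(Add(Function('P')(149), 41649), -1)) = Mul(Add(30321, Add(21522, 412)), Pow(Add(Mul(208, 149), 41649), -1)) = Mul(Add(30321, 21934), Pow(Add(30992, 41649), -1)) = Mul(52255, Pow(72641, -1)) = Mul(52255, Rational(1, 72641)) = Rational(52255, 72641)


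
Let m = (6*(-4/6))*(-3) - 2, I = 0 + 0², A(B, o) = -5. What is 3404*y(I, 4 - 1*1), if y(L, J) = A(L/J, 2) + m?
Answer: 17020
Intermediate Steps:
I = 0 (I = 0 + 0 = 0)
m = 10 (m = (6*(-4*⅙))*(-3) - 2 = (6*(-⅔))*(-3) - 2 = -4*(-3) - 2 = 12 - 2 = 10)
y(L, J) = 5 (y(L, J) = -5 + 10 = 5)
3404*y(I, 4 - 1*1) = 3404*5 = 17020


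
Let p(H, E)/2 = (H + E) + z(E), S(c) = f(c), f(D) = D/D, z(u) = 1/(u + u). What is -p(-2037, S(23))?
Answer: 4071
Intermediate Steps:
z(u) = 1/(2*u)
f(D) = 1
S(c) = 1
p(H, E) = 1/E + 2*E + 2*H (p(H, E) = 2*((H + E) + 1/(2*E)) = 2*((E + H) + 1/(2*E)) = 2*(E + H + 1/(2*E)) = 1/E + 2*E + 2*H)
-p(-2037, S(23)) = -(1 + 2*1*(1 - 2037))/1 = -(1 + 2*1*(-2036)) = -(1 - 4072) = -(-4071) = -1*(-4071) = 4071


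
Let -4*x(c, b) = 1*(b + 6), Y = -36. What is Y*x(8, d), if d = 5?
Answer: 99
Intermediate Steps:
x(c, b) = -3/2 - b/4 (x(c, b) = -(b + 6)/4 = -(6 + b)/4 = -3/2 - b/4)
Y*x(8, d) = -36*(-3/2 - ¼*5) = -36*(-3/2 - 5/4) = -36*(-11/4) = 99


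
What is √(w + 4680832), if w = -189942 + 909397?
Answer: √5400287 ≈ 2323.9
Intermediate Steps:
w = 719455
√(w + 4680832) = √(719455 + 4680832) = √5400287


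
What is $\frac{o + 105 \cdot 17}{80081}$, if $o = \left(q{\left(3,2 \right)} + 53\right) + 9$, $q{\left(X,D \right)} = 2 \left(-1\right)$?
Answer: $\frac{1845}{80081} \approx 0.023039$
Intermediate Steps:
$q{\left(X,D \right)} = -2$
$o = 60$ ($o = \left(-2 + 53\right) + 9 = 51 + 9 = 60$)
$\frac{o + 105 \cdot 17}{80081} = \frac{60 + 105 \cdot 17}{80081} = \left(60 + 1785\right) \frac{1}{80081} = 1845 \cdot \frac{1}{80081} = \frac{1845}{80081}$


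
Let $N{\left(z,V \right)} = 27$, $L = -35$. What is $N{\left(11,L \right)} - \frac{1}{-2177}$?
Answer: $\frac{58780}{2177} \approx 27.0$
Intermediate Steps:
$N{\left(11,L \right)} - \frac{1}{-2177} = 27 - \frac{1}{-2177} = 27 - - \frac{1}{2177} = 27 + \frac{1}{2177} = \frac{58780}{2177}$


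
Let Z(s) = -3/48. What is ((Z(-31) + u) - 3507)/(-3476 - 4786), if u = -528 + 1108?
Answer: 15611/44064 ≈ 0.35428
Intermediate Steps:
u = 580
Z(s) = -1/16 (Z(s) = -3*1/48 = -1/16)
((Z(-31) + u) - 3507)/(-3476 - 4786) = ((-1/16 + 580) - 3507)/(-3476 - 4786) = (9279/16 - 3507)/(-8262) = -46833/16*(-1/8262) = 15611/44064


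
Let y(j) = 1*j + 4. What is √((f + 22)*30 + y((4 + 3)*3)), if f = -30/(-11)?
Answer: √92785/11 ≈ 27.691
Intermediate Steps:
f = 30/11 (f = -30*(-1/11) = 30/11 ≈ 2.7273)
y(j) = 4 + j (y(j) = j + 4 = 4 + j)
√((f + 22)*30 + y((4 + 3)*3)) = √((30/11 + 22)*30 + (4 + (4 + 3)*3)) = √((272/11)*30 + (4 + 7*3)) = √(8160/11 + (4 + 21)) = √(8160/11 + 25) = √(8435/11) = √92785/11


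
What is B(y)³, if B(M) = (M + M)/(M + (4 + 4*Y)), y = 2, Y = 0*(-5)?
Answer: 8/27 ≈ 0.29630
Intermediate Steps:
Y = 0
B(M) = 2*M/(4 + M) (B(M) = (M + M)/(M + (4 + 4*0)) = (2*M)/(M + (4 + 0)) = (2*M)/(M + 4) = (2*M)/(4 + M) = 2*M/(4 + M))
B(y)³ = (2*2/(4 + 2))³ = (2*2/6)³ = (2*2*(⅙))³ = (⅔)³ = 8/27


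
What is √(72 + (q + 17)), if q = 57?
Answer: √146 ≈ 12.083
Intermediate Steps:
√(72 + (q + 17)) = √(72 + (57 + 17)) = √(72 + 74) = √146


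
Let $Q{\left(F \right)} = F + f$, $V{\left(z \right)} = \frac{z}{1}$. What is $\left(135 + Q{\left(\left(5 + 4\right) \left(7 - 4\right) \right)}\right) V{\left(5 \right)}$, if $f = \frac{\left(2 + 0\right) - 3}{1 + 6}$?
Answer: $\frac{5665}{7} \approx 809.29$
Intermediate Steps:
$f = - \frac{1}{7}$ ($f = \frac{2 - 3}{7} = \left(-1\right) \frac{1}{7} = - \frac{1}{7} \approx -0.14286$)
$V{\left(z \right)} = z$ ($V{\left(z \right)} = z 1 = z$)
$Q{\left(F \right)} = - \frac{1}{7} + F$ ($Q{\left(F \right)} = F - \frac{1}{7} = - \frac{1}{7} + F$)
$\left(135 + Q{\left(\left(5 + 4\right) \left(7 - 4\right) \right)}\right) V{\left(5 \right)} = \left(135 - \left(\frac{1}{7} - \left(5 + 4\right) \left(7 - 4\right)\right)\right) 5 = \left(135 + \left(- \frac{1}{7} + 9 \cdot 3\right)\right) 5 = \left(135 + \left(- \frac{1}{7} + 27\right)\right) 5 = \left(135 + \frac{188}{7}\right) 5 = \frac{1133}{7} \cdot 5 = \frac{5665}{7}$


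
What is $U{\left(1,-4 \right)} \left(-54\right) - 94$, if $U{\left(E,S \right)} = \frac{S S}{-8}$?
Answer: $14$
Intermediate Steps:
$U{\left(E,S \right)} = - \frac{S^{2}}{8}$ ($U{\left(E,S \right)} = S^{2} \left(- \frac{1}{8}\right) = - \frac{S^{2}}{8}$)
$U{\left(1,-4 \right)} \left(-54\right) - 94 = - \frac{\left(-4\right)^{2}}{8} \left(-54\right) - 94 = \left(- \frac{1}{8}\right) 16 \left(-54\right) - 94 = \left(-2\right) \left(-54\right) - 94 = 108 - 94 = 14$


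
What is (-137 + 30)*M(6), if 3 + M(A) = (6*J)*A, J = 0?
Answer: 321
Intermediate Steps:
M(A) = -3 (M(A) = -3 + (6*0)*A = -3 + 0*A = -3 + 0 = -3)
(-137 + 30)*M(6) = (-137 + 30)*(-3) = -107*(-3) = 321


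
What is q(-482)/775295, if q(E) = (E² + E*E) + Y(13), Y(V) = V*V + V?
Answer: 92966/155059 ≈ 0.59955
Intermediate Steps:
Y(V) = V + V² (Y(V) = V² + V = V + V²)
q(E) = 182 + 2*E² (q(E) = (E² + E*E) + 13*(1 + 13) = (E² + E²) + 13*14 = 2*E² + 182 = 182 + 2*E²)
q(-482)/775295 = (182 + 2*(-482)²)/775295 = (182 + 2*232324)*(1/775295) = (182 + 464648)*(1/775295) = 464830*(1/775295) = 92966/155059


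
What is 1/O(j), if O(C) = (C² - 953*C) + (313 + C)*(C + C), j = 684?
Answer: 1/1179900 ≈ 8.4753e-7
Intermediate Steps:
O(C) = C² - 953*C + 2*C*(313 + C) (O(C) = (C² - 953*C) + (313 + C)*(2*C) = (C² - 953*C) + 2*C*(313 + C) = C² - 953*C + 2*C*(313 + C))
1/O(j) = 1/(3*684*(-109 + 684)) = 1/(3*684*575) = 1/1179900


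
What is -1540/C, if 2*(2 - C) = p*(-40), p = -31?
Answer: 770/309 ≈ 2.4919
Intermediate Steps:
C = -618 (C = 2 - (-31)*(-40)/2 = 2 - 1/2*1240 = 2 - 620 = -618)
-1540/C = -1540/(-618) = -1540*(-1/618) = 770/309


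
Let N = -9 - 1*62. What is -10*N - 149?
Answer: 561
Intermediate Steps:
N = -71 (N = -9 - 62 = -71)
-10*N - 149 = -10*(-71) - 149 = 710 - 149 = 561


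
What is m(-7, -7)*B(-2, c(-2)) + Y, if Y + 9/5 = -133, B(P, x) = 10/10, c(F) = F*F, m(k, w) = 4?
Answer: -654/5 ≈ -130.80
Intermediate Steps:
c(F) = F**2
B(P, x) = 1 (B(P, x) = 10*(1/10) = 1)
Y = -674/5 (Y = -9/5 - 133 = -674/5 ≈ -134.80)
m(-7, -7)*B(-2, c(-2)) + Y = 4*1 - 674/5 = 4 - 674/5 = -654/5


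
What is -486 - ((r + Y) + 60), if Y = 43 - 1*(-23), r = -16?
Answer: -596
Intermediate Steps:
Y = 66 (Y = 43 + 23 = 66)
-486 - ((r + Y) + 60) = -486 - ((-16 + 66) + 60) = -486 - (50 + 60) = -486 - 1*110 = -486 - 110 = -596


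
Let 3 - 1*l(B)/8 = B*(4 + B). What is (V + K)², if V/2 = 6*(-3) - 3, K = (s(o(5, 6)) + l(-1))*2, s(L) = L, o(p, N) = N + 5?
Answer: 5776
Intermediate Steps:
o(p, N) = 5 + N
l(B) = 24 - 8*B*(4 + B)
K = 118 (K = ((5 + 6) + (24 - 32*(-1) - 8*(-1)²))*2 = (11 + (24 + 32 - 8*1))*2 = (11 + (24 + 32 - 8))*2 = (11 + 48)*2 = 59*2 = 118)
V = -42 (V = 2*(6*(-3) - 3) = 2*(-18 - 3) = 2*(-21) = -42)
(V + K)² = (-42 + 118)² = 76² = 5776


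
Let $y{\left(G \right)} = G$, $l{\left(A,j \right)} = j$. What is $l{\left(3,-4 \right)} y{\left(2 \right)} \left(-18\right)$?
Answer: $144$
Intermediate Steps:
$l{\left(3,-4 \right)} y{\left(2 \right)} \left(-18\right) = \left(-4\right) 2 \left(-18\right) = \left(-8\right) \left(-18\right) = 144$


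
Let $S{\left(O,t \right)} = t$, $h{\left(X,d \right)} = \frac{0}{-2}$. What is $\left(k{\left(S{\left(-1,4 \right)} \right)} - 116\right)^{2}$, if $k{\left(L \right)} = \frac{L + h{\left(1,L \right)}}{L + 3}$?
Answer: $\frac{652864}{49} \approx 13324.0$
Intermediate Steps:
$h{\left(X,d \right)} = 0$ ($h{\left(X,d \right)} = 0 \left(- \frac{1}{2}\right) = 0$)
$k{\left(L \right)} = \frac{L}{3 + L}$ ($k{\left(L \right)} = \frac{L + 0}{L + 3} = \frac{L}{3 + L}$)
$\left(k{\left(S{\left(-1,4 \right)} \right)} - 116\right)^{2} = \left(\frac{4}{3 + 4} - 116\right)^{2} = \left(\frac{4}{7} - 116\right)^{2} = \left(- \frac{808}{7}\right)^{2} = \frac{652864}{49}$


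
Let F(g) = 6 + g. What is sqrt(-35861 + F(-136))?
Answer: 3*I*sqrt(3999) ≈ 189.71*I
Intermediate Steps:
sqrt(-35861 + F(-136)) = sqrt(-35861 + (6 - 136)) = sqrt(-35861 - 130) = sqrt(-35991) = 3*I*sqrt(3999)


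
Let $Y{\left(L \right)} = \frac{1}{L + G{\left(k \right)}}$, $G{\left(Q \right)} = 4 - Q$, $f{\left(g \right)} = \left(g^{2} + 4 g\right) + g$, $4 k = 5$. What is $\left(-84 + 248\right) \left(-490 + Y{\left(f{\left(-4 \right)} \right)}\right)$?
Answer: $- \frac{402456}{5} \approx -80491.0$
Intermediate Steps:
$k = \frac{5}{4}$ ($k = \frac{1}{4} \cdot 5 = \frac{5}{4} \approx 1.25$)
$f{\left(g \right)} = g^{2} + 5 g$
$Y{\left(L \right)} = \frac{1}{\frac{11}{4} + L}$ ($Y{\left(L \right)} = \frac{1}{L + \left(4 - \frac{5}{4}\right)} = \frac{1}{L + \frac{11}{4}} = \frac{1}{\frac{11}{4} + L}$)
$\left(-84 + 248\right) \left(-490 + Y{\left(f{\left(-4 \right)} \right)}\right) = \left(-84 + 248\right) \left(-490 + \frac{4}{11 + 4 \left(- 4 \left(5 - 4\right)\right)}\right) = 164 \left(-490 + \frac{4}{11 + 4 \left(\left(-4\right) 1\right)}\right) = 164 \left(-490 + \frac{4}{11 + 4 \left(-4\right)}\right) = 164 \left(-490 + \frac{4}{11 - 16}\right) = 164 \left(-490 + \frac{4}{-5}\right) = 164 \left(-490 + 4 \left(- \frac{1}{5}\right)\right) = 164 \left(-490 - \frac{4}{5}\right) = 164 \left(- \frac{2454}{5}\right) = - \frac{402456}{5}$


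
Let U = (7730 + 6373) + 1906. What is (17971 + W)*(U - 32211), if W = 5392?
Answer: -378527326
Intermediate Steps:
U = 16009 (U = 14103 + 1906 = 16009)
(17971 + W)*(U - 32211) = (17971 + 5392)*(16009 - 32211) = 23363*(-16202) = -378527326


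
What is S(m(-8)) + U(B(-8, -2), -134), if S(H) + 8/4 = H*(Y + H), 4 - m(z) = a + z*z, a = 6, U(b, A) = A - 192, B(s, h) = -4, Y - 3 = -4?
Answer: 4094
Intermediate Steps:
Y = -1 (Y = 3 - 4 = -1)
U(b, A) = -192 + A
m(z) = -2 - z² (m(z) = 4 - (6 + z*z) = 4 - (6 + z²) = 4 + (-6 - z²) = -2 - z²)
S(H) = -2 + H*(-1 + H)
S(m(-8)) + U(B(-8, -2), -134) = (-2 + (-2 - 1*(-8)²)² - (-2 - 1*(-8)²)) + (-192 - 134) = (-2 + (-2 - 1*64)² - (-2 - 1*64)) - 326 = (-2 + (-2 - 64)² - (-2 - 64)) - 326 = (-2 + (-66)² - 1*(-66)) - 326 = (-2 + 4356 + 66) - 326 = 4420 - 326 = 4094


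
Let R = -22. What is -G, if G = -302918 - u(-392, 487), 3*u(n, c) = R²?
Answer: 909238/3 ≈ 3.0308e+5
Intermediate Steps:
u(n, c) = 484/3 (u(n, c) = (⅓)*(-22)² = (⅓)*484 = 484/3)
G = -909238/3 (G = -302918 - 1*484/3 = -302918 - 484/3 = -909238/3 ≈ -3.0308e+5)
-G = -1*(-909238/3) = 909238/3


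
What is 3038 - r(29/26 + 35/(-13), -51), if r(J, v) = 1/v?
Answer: 154939/51 ≈ 3038.0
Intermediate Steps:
3038 - r(29/26 + 35/(-13), -51) = 3038 - 1/(-51) = 3038 - 1*(-1/51) = 3038 + 1/51 = 154939/51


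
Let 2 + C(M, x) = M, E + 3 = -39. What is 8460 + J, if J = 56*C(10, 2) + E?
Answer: 8866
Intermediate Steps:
E = -42 (E = -3 - 39 = -42)
C(M, x) = -2 + M
J = 406 (J = 56*(-2 + 10) - 42 = 56*8 - 42 = 448 - 42 = 406)
8460 + J = 8460 + 406 = 8866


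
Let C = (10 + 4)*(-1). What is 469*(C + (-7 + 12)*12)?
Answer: 21574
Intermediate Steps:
C = -14 (C = 14*(-1) = -14)
469*(C + (-7 + 12)*12) = 469*(-14 + (-7 + 12)*12) = 469*(-14 + 5*12) = 469*(-14 + 60) = 469*46 = 21574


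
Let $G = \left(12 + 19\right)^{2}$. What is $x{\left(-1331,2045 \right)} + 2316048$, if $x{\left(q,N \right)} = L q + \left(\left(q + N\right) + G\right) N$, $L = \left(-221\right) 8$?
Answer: $8094631$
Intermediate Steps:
$G = 961$ ($G = 31^{2} = 961$)
$L = -1768$
$x{\left(q,N \right)} = - 1768 q + N \left(961 + N + q\right)$ ($x{\left(q,N \right)} = - 1768 q + \left(\left(q + N\right) + 961\right) N = - 1768 q + \left(\left(N + q\right) + 961\right) N = - 1768 q + \left(961 + N + q\right) N = - 1768 q + N \left(961 + N + q\right)$)
$x{\left(-1331,2045 \right)} + 2316048 = \left(2045^{2} - -2353208 + 961 \cdot 2045 + 2045 \left(-1331\right)\right) + 2316048 = \left(4182025 + 2353208 + 1965245 - 2721895\right) + 2316048 = 5778583 + 2316048 = 8094631$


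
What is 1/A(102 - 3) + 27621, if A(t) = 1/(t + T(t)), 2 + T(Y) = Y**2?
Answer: 37519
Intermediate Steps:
T(Y) = -2 + Y**2
A(t) = 1/(-2 + t + t**2) (A(t) = 1/(t + (-2 + t**2)) = 1/(-2 + t + t**2))
1/A(102 - 3) + 27621 = 1/(1/(-2 + (102 - 3) + (102 - 3)**2)) + 27621 = 1/(1/(-2 + 99 + 99**2)) + 27621 = 1/(1/(-2 + 99 + 9801)) + 27621 = 1/(1/9898) + 27621 = 9898 + 27621 = 37519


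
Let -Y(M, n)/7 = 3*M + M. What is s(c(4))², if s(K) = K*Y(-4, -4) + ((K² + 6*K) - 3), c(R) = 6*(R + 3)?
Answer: 45118089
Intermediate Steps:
Y(M, n) = -28*M (Y(M, n) = -7*(3*M + M) = -28*M)
c(R) = 18 + 6*R (c(R) = 6*(3 + R) = 18 + 6*R)
s(K) = -3 + K² + 118*K (s(K) = K*(-28*(-4)) + ((K² + 6*K) - 3) = K*112 + (-3 + K² + 6*K) = 112*K + (-3 + K² + 6*K) = -3 + K² + 118*K)
s(c(4))² = (-3 + (18 + 6*4)² + 118*(18 + 6*4))² = (-3 + (18 + 24)² + 118*(18 + 24))² = (-3 + 42² + 118*42)² = (-3 + 1764 + 4956)² = 6717² = 45118089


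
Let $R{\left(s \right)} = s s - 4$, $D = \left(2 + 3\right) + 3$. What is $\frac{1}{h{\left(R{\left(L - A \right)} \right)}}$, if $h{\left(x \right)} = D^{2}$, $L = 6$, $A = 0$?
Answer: $\frac{1}{64} \approx 0.015625$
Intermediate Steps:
$D = 8$ ($D = 5 + 3 = 8$)
$R{\left(s \right)} = -4 + s^{2}$ ($R{\left(s \right)} = s^{2} - 4 = -4 + s^{2}$)
$h{\left(x \right)} = 64$ ($h{\left(x \right)} = 8^{2} = 64$)
$\frac{1}{h{\left(R{\left(L - A \right)} \right)}} = \frac{1}{64}$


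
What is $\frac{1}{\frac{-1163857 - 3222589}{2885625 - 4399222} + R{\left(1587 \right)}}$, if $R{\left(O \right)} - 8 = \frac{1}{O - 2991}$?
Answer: $\frac{2125090188}{23157778091} \approx 0.091766$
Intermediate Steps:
$R{\left(O \right)} = 8 + \frac{1}{-2991 + O}$ ($R{\left(O \right)} = 8 + \frac{1}{O - 2991} = 8 + \frac{1}{-2991 + O}$)
$\frac{1}{\frac{-1163857 - 3222589}{2885625 - 4399222} + R{\left(1587 \right)}} = \frac{1}{\frac{-1163857 - 3222589}{2885625 - 4399222} + \frac{-23927 + 8 \cdot 1587}{-2991 + 1587}} = \frac{1}{- \frac{4386446}{-1513597} + \frac{-23927 + 12696}{-1404}} = \frac{1}{\left(-4386446\right) \left(- \frac{1}{1513597}\right) - - \frac{11231}{1404}} = \frac{1}{\frac{4386446}{1513597} + \frac{11231}{1404}} = \frac{1}{\frac{23157778091}{2125090188}} = \frac{2125090188}{23157778091}$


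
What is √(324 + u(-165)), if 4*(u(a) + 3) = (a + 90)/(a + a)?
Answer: √621566/44 ≈ 17.918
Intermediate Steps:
u(a) = -3 + (90 + a)/(8*a) (u(a) = -3 + ((a + 90)/(a + a))/4 = -3 + ((90 + a)/((2*a)))/4 = -3 + ((90 + a)*(1/(2*a)))/4 = -3 + ((90 + a)/(2*a))/4 = -3 + (90 + a)/(8*a))
√(324 + u(-165)) = √(324 + (⅛)*(90 - 23*(-165))/(-165)) = √(324 + (⅛)*(-1/165)*(90 + 3795)) = √(324 + (⅛)*(-1/165)*3885) = √(324 - 259/88) = √(28253/88) = √621566/44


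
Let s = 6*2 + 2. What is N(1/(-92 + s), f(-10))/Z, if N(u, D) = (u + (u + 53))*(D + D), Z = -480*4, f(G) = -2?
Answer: 1033/9360 ≈ 0.11036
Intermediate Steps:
s = 14 (s = 12 + 2 = 14)
Z = -1920
N(u, D) = 2*D*(53 + 2*u) (N(u, D) = (u + (53 + u))*(2*D) = (53 + 2*u)*(2*D) = 2*D*(53 + 2*u))
N(1/(-92 + s), f(-10))/Z = (2*(-2)*(53 + 2/(-92 + 14)))/(-1920) = (2*(-2)*(53 + 2/(-78)))*(-1/1920) = (2*(-2)*(53 + 2*(-1/78)))*(-1/1920) = (2*(-2)*(53 - 1/39))*(-1/1920) = (2*(-2)*(2066/39))*(-1/1920) = -8264/39*(-1/1920) = 1033/9360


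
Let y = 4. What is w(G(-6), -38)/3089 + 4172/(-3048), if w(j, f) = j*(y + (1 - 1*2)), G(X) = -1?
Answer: -3224113/2353818 ≈ -1.3697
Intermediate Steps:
w(j, f) = 3*j (w(j, f) = j*(4 + (1 - 1*2)) = j*(4 + (1 - 2)) = j*(4 - 1) = j*3 = 3*j)
w(G(-6), -38)/3089 + 4172/(-3048) = (3*(-1))/3089 + 4172/(-3048) = -3*1/3089 + 4172*(-1/3048) = -3/3089 - 1043/762 = -3224113/2353818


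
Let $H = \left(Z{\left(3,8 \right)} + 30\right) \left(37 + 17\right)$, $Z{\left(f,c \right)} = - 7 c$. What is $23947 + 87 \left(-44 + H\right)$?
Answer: $-102029$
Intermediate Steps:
$H = -1404$ ($H = \left(\left(-7\right) 8 + 30\right) \left(37 + 17\right) = \left(-56 + 30\right) 54 = \left(-26\right) 54 = -1404$)
$23947 + 87 \left(-44 + H\right) = 23947 + 87 \left(-44 - 1404\right) = 23947 + 87 \left(-1448\right) = 23947 - 125976 = -102029$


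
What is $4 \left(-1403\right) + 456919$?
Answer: $451307$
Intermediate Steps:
$4 \left(-1403\right) + 456919 = -5612 + 456919 = 451307$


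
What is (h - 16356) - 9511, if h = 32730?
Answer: 6863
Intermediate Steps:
(h - 16356) - 9511 = (32730 - 16356) - 9511 = 16374 - 9511 = 6863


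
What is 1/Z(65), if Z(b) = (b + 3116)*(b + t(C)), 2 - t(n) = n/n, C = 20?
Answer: 1/209946 ≈ 4.7631e-6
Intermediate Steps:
t(n) = 1 (t(n) = 2 - n/n = 2 - 1*1 = 2 - 1 = 1)
Z(b) = (1 + b)*(3116 + b) (Z(b) = (b + 3116)*(b + 1) = (3116 + b)*(1 + b) = (1 + b)*(3116 + b))
1/Z(65) = 1/(3116 + 65**2 + 3117*65) = 1/(3116 + 4225 + 202605) = 1/209946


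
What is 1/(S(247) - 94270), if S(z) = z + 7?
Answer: -1/94016 ≈ -1.0636e-5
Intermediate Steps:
S(z) = 7 + z
1/(S(247) - 94270) = 1/((7 + 247) - 94270) = 1/(254 - 94270) = 1/(-94016) = -1/94016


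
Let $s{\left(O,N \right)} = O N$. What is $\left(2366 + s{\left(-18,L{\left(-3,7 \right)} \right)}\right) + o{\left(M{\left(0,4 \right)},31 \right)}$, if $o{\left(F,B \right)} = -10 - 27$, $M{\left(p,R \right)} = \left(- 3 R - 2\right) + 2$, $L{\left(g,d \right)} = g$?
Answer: $2383$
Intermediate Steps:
$M{\left(p,R \right)} = - 3 R$ ($M{\left(p,R \right)} = \left(-2 - 3 R\right) + 2 = - 3 R$)
$s{\left(O,N \right)} = N O$
$o{\left(F,B \right)} = -37$ ($o{\left(F,B \right)} = -10 - 27 = -37$)
$\left(2366 + s{\left(-18,L{\left(-3,7 \right)} \right)}\right) + o{\left(M{\left(0,4 \right)},31 \right)} = \left(2366 - -54\right) - 37 = \left(2366 + 54\right) - 37 = 2420 - 37 = 2383$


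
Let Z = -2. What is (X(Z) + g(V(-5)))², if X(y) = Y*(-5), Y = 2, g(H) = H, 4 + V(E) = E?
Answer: 361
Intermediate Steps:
V(E) = -4 + E
X(y) = -10 (X(y) = 2*(-5) = -10)
(X(Z) + g(V(-5)))² = (-10 + (-4 - 5))² = (-10 - 9)² = (-19)² = 361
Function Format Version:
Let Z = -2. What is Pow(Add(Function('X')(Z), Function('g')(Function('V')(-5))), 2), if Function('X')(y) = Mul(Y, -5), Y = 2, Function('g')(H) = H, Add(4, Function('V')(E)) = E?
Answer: 361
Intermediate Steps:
Function('V')(E) = Add(-4, E)
Function('X')(y) = -10 (Function('X')(y) = Mul(2, -5) = -10)
Pow(Add(Function('X')(Z), Function('g')(Function('V')(-5))), 2) = Pow(Add(-10, Add(-4, -5)), 2) = Pow(Add(-10, -9), 2) = Pow(-19, 2) = 361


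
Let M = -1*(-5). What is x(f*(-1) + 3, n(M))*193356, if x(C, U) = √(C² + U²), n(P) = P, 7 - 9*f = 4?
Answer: 1095684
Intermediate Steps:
f = ⅓ (f = 7/9 - ⅑*4 = 7/9 - 4/9 = ⅓ ≈ 0.33333)
M = 5
x(f*(-1) + 3, n(M))*193356 = √(((⅓)*(-1) + 3)² + 5²)*193356 = √((-⅓ + 3)² + 25)*193356 = √((8/3)² + 25)*193356 = √(64/9 + 25)*193356 = √(289/9)*193356 = (17/3)*193356 = 1095684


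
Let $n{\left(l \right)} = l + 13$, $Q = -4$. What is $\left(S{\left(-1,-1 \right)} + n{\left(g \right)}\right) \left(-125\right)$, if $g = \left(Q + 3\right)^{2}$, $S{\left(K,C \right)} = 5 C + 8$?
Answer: $-2125$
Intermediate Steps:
$S{\left(K,C \right)} = 8 + 5 C$
$g = 1$ ($g = \left(-4 + 3\right)^{2} = \left(-1\right)^{2} = 1$)
$n{\left(l \right)} = 13 + l$
$\left(S{\left(-1,-1 \right)} + n{\left(g \right)}\right) \left(-125\right) = \left(\left(8 + 5 \left(-1\right)\right) + \left(13 + 1\right)\right) \left(-125\right) = \left(\left(8 - 5\right) + 14\right) \left(-125\right) = \left(3 + 14\right) \left(-125\right) = 17 \left(-125\right) = -2125$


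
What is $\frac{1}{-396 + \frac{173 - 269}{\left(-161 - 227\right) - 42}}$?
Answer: $- \frac{215}{85092} \approx -0.0025267$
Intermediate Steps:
$\frac{1}{-396 + \frac{173 - 269}{\left(-161 - 227\right) - 42}} = \frac{1}{-396 - \frac{96}{\left(-161 - 227\right) - 42}} = \frac{1}{-396 - \frac{96}{-388 - 42}} = \frac{1}{-396 - \frac{96}{-430}} = \frac{1}{-396 - - \frac{48}{215}} = \frac{1}{-396 + \frac{48}{215}} = \frac{1}{- \frac{85092}{215}} = - \frac{215}{85092}$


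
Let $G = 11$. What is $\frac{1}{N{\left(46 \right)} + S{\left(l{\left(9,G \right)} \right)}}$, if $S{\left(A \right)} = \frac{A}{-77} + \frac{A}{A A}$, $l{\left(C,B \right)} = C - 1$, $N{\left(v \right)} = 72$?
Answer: $\frac{616}{44365} \approx 0.013885$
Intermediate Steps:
$l{\left(C,B \right)} = -1 + C$ ($l{\left(C,B \right)} = C - 1 = -1 + C$)
$S{\left(A \right)} = \frac{1}{A} - \frac{A}{77}$ ($S{\left(A \right)} = A \left(- \frac{1}{77}\right) + \frac{A}{A^{2}} = - \frac{A}{77} + \frac{A}{A^{2}} = - \frac{A}{77} + \frac{1}{A} = \frac{1}{A} - \frac{A}{77}$)
$\frac{1}{N{\left(46 \right)} + S{\left(l{\left(9,G \right)} \right)}} = \frac{1}{72 + \left(\frac{1}{-1 + 9} - \frac{-1 + 9}{77}\right)} = \frac{1}{72 + \left(\frac{1}{8} - \frac{8}{77}\right)} = \frac{1}{72 + \frac{13}{616}} = \frac{1}{\frac{44365}{616}} = \frac{616}{44365}$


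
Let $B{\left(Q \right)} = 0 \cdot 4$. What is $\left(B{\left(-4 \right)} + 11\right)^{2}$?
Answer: $121$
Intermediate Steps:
$B{\left(Q \right)} = 0$
$\left(B{\left(-4 \right)} + 11\right)^{2} = \left(0 + 11\right)^{2} = 11^{2} = 121$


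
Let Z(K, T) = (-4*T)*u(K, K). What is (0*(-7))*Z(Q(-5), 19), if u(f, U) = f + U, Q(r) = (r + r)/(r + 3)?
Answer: 0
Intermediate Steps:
Q(r) = 2*r/(3 + r) (Q(r) = (2*r)/(3 + r) = 2*r/(3 + r))
u(f, U) = U + f
Z(K, T) = -8*K*T (Z(K, T) = (-4*T)*(K + K) = (-4*T)*(2*K) = -8*K*T)
(0*(-7))*Z(Q(-5), 19) = (0*(-7))*(-8*2*(-5)/(3 - 5)*19) = 0*(-8*2*(-5)/(-2)*19) = 0*(-8*2*(-5)*(-1/2)*19) = 0*(-8*5*19) = 0*(-760) = 0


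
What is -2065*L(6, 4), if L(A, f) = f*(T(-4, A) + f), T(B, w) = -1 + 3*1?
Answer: -49560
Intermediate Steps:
T(B, w) = 2 (T(B, w) = -1 + 3 = 2)
L(A, f) = f*(2 + f)
-2065*L(6, 4) = -8260*(2 + 4) = -8260*6 = -2065*24 = -49560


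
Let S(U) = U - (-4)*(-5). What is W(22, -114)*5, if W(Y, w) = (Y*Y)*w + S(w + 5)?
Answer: -276525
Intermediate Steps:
S(U) = -20 + U (S(U) = U - 1*20 = U - 20 = -20 + U)
W(Y, w) = -15 + w + w*Y**2 (W(Y, w) = (Y*Y)*w + (-20 + (w + 5)) = Y**2*w + (-20 + (5 + w)) = w*Y**2 + (-15 + w) = -15 + w + w*Y**2)
W(22, -114)*5 = (-15 - 114 - 114*22**2)*5 = (-15 - 114 - 114*484)*5 = (-15 - 114 - 55176)*5 = -55305*5 = -276525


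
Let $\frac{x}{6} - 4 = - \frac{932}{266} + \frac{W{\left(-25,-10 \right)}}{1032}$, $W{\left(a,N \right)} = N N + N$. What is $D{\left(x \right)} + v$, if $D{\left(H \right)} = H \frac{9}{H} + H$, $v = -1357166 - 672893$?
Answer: $- \frac{23219671859}{11438} \approx -2.03 \cdot 10^{6}$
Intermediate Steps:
$W{\left(a,N \right)} = N + N^{2}$ ($W{\left(a,N \right)} = N^{2} + N = N + N^{2}$)
$v = -2030059$ ($v = -1357166 - 672893 = -2030059$)
$x = \frac{40041}{11438}$ ($x = 24 + 6 \left(- \frac{932}{266} + \frac{\left(-10\right) \left(1 - 10\right)}{1032}\right) = 24 + 6 \left(\left(-932\right) \frac{1}{266} + \left(-10\right) \left(-9\right) \frac{1}{1032}\right) = 24 + 6 \left(- \frac{466}{133} + 90 \cdot \frac{1}{1032}\right) = 24 + 6 \left(- \frac{466}{133} + \frac{15}{172}\right) = 24 + 6 \left(- \frac{78157}{22876}\right) = 24 - \frac{234471}{11438} = \frac{40041}{11438} \approx 3.5007$)
$D{\left(H \right)} = 9 + H$
$D{\left(x \right)} + v = \left(9 + \frac{40041}{11438}\right) - 2030059 = \frac{142983}{11438} - 2030059 = - \frac{23219671859}{11438}$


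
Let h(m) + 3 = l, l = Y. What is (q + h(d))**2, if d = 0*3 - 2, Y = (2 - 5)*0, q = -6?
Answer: 81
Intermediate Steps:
Y = 0 (Y = -3*0 = 0)
d = -2 (d = 0 - 2 = -2)
l = 0
h(m) = -3 (h(m) = -3 + 0 = -3)
(q + h(d))**2 = (-6 - 3)**2 = (-9)**2 = 81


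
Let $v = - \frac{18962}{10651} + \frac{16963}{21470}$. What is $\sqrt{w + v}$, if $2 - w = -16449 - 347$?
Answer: $\frac{\sqrt{878368662813908916010}}{228676970} \approx 129.6$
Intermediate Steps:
$w = 16798$ ($w = 2 - \left(-16449 - 347\right) = 2 - -16796 = 2 + 16796 = 16798$)
$v = - \frac{226441227}{228676970}$ ($v = \left(-18962\right) \frac{1}{10651} + 16963 \cdot \frac{1}{21470} = - \frac{18962}{10651} + \frac{16963}{21470} = - \frac{226441227}{228676970} \approx -0.99022$)
$\sqrt{w + v} = \sqrt{16798 - \frac{226441227}{228676970}} = \sqrt{\frac{3841089300833}{228676970}} = \frac{\sqrt{878368662813908916010}}{228676970}$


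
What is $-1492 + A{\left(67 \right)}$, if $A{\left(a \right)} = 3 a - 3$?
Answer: $-1294$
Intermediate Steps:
$A{\left(a \right)} = -3 + 3 a$ ($A{\left(a \right)} = 3 a + \left(-4 + 1\right) = 3 a - 3 = -3 + 3 a$)
$-1492 + A{\left(67 \right)} = -1492 + \left(-3 + 3 \cdot 67\right) = -1492 + \left(-3 + 201\right) = -1492 + 198 = -1294$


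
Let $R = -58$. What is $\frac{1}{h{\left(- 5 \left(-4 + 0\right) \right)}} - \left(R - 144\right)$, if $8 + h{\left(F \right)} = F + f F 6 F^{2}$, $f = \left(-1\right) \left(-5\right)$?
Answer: $\frac{48482425}{240012} \approx 202.0$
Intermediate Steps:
$f = 5$
$h{\left(F \right)} = -8 + F + 30 F^{3}$ ($h{\left(F \right)} = -8 + \left(F + 5 F 6 F^{2}\right) = -8 + \left(F + 30 F F^{2}\right) = -8 + \left(F + 30 F^{3}\right) = -8 + F + 30 F^{3}$)
$\frac{1}{h{\left(- 5 \left(-4 + 0\right) \right)}} - \left(R - 144\right) = \frac{1}{-8 - 5 \left(-4 + 0\right) + 30 \left(- 5 \left(-4 + 0\right)\right)^{3}} - \left(-58 - 144\right) = \frac{1}{-8 - -20 + 30 \left(\left(-5\right) \left(-4\right)\right)^{3}} - \left(-58 - 144\right) = \frac{1}{-8 + 20 + 30 \cdot 20^{3}} - -202 = \frac{1}{-8 + 20 + 30 \cdot 8000} + 202 = \frac{1}{-8 + 20 + 240000} + 202 = \frac{1}{240012} + 202 = \frac{48482425}{240012}$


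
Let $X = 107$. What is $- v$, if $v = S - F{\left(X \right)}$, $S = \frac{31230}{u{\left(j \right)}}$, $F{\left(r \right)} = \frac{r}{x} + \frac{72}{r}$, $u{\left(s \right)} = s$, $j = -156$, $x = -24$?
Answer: $\frac{6556847}{33384} \approx 196.41$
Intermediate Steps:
$F{\left(r \right)} = \frac{72}{r} - \frac{r}{24}$ ($F{\left(r \right)} = \frac{r}{-24} + \frac{72}{r} = r \left(- \frac{1}{24}\right) + \frac{72}{r} = - \frac{r}{24} + \frac{72}{r} = \frac{72}{r} - \frac{r}{24}$)
$S = - \frac{5205}{26}$ ($S = \frac{31230}{-156} = 31230 \left(- \frac{1}{156}\right) = - \frac{5205}{26} \approx -200.19$)
$v = - \frac{6556847}{33384}$ ($v = - \frac{5205}{26} - \left(\frac{72}{107} - \frac{107}{24}\right) = - \frac{5205}{26} - - \frac{9721}{2568} = - \frac{5205}{26} + \frac{9721}{2568} = - \frac{6556847}{33384} \approx -196.41$)
$- v = \left(-1\right) \left(- \frac{6556847}{33384}\right) = \frac{6556847}{33384}$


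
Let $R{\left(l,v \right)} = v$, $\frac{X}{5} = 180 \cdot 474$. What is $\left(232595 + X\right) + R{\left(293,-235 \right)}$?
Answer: $658960$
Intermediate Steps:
$X = 426600$ ($X = 5 \cdot 180 \cdot 474 = 5 \cdot 85320 = 426600$)
$\left(232595 + X\right) + R{\left(293,-235 \right)} = \left(232595 + 426600\right) - 235 = 659195 - 235 = 658960$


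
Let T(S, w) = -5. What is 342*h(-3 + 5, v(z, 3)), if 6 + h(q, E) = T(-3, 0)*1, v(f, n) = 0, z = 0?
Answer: -3762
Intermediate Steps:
h(q, E) = -11 (h(q, E) = -6 - 5*1 = -6 - 5 = -11)
342*h(-3 + 5, v(z, 3)) = 342*(-11) = -3762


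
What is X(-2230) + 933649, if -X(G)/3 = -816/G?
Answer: 1041017411/1115 ≈ 9.3365e+5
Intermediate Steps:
X(G) = 2448/G (X(G) = -(-2448)/G = 2448/G)
X(-2230) + 933649 = 2448/(-2230) + 933649 = 2448*(-1/2230) + 933649 = -1224/1115 + 933649 = 1041017411/1115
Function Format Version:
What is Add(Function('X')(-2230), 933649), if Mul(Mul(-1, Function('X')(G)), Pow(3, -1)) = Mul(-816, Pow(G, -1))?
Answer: Rational(1041017411, 1115) ≈ 9.3365e+5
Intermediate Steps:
Function('X')(G) = Mul(2448, Pow(G, -1)) (Function('X')(G) = Mul(-3, Mul(-816, Pow(G, -1))) = Mul(2448, Pow(G, -1)))
Add(Function('X')(-2230), 933649) = Add(Mul(2448, Pow(-2230, -1)), 933649) = Add(Mul(2448, Rational(-1, 2230)), 933649) = Add(Rational(-1224, 1115), 933649) = Rational(1041017411, 1115)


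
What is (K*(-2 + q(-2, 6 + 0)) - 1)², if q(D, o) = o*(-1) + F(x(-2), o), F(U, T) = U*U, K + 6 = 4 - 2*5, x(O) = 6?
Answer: 113569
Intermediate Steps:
K = -12 (K = -6 + (4 - 2*5) = -6 + (4 - 10) = -6 - 6 = -12)
F(U, T) = U²
q(D, o) = 36 - o (q(D, o) = o*(-1) + 6² = -o + 36 = 36 - o)
(K*(-2 + q(-2, 6 + 0)) - 1)² = (-12*(-2 + (36 - (6 + 0))) - 1)² = (-12*(-2 + (36 - 1*6)) - 1)² = (-12*(-2 + (36 - 6)) - 1)² = (-12*(-2 + 30) - 1)² = (-12*28 - 1)² = (-336 - 1)² = (-337)² = 113569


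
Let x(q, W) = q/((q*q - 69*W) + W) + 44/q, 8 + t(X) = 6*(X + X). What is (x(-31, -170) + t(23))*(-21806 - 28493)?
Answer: -5204567452317/388151 ≈ -1.3409e+7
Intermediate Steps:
t(X) = -8 + 12*X (t(X) = -8 + 6*(X + X) = -8 + 6*(2*X) = -8 + 12*X)
x(q, W) = 44/q + q/(q**2 - 68*W) (x(q, W) = q/((q**2 - 69*W) + W) + 44/q = q/(q**2 - 68*W) + 44/q = 44/q + q/(q**2 - 68*W))
(x(-31, -170) + t(23))*(-21806 - 28493) = ((-45*(-31)**2 + 2992*(-170))/((-31)*(-1*(-31)**2 + 68*(-170))) + (-8 + 12*23))*(-21806 - 28493) = (-(-45*961 - 508640)/(31*(-1*961 - 11560)) + (-8 + 276))*(-50299) = (-(-43245 - 508640)/(31*(-961 - 11560)) + 268)*(-50299) = (-1/31*(-551885)/(-12521) + 268)*(-50299) = (-1/31*(-1/12521)*(-551885) + 268)*(-50299) = (-551885/388151 + 268)*(-50299) = (103472583/388151)*(-50299) = -5204567452317/388151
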